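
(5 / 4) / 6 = 5 / 24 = 0.21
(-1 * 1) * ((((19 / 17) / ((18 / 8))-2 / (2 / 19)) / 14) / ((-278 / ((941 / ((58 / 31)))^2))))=-2409031639271 / 2003181264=-1202.60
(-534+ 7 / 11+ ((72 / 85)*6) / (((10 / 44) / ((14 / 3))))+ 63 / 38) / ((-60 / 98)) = 3720001061 / 5329500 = 698.00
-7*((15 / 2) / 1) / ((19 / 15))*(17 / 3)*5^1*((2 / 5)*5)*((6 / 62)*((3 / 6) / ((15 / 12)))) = -53550 / 589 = -90.92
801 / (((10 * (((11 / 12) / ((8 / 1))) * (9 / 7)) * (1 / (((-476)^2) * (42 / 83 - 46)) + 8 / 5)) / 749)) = 6387570964447232 / 25096160441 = 254523.83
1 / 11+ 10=111 / 11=10.09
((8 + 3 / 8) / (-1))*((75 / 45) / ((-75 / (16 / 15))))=134 / 675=0.20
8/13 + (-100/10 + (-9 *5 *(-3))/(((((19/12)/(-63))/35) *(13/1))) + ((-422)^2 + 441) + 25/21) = 850952572/5187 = 164054.86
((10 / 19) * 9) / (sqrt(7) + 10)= 0.37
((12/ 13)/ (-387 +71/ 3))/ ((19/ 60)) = -0.01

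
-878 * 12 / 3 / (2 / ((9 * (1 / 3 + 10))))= -163308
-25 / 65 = -5 / 13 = -0.38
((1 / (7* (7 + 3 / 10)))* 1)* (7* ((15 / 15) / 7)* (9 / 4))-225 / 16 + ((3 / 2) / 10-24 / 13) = -8351379 / 531440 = -15.71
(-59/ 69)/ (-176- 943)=59/ 77211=0.00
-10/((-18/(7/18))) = 0.22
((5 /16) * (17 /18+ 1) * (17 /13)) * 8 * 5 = 14875 /468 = 31.78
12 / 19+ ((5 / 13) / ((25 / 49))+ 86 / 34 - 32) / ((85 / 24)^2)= -251471508 / 151688875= -1.66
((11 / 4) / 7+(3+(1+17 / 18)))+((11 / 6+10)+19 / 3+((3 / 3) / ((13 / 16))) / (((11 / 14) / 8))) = 1298573 / 36036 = 36.04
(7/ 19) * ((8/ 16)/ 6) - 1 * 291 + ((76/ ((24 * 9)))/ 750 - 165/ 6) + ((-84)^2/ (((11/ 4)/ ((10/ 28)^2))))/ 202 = -67719629951/ 213728625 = -316.85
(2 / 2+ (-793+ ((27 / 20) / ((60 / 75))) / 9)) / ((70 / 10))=-12669 / 112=-113.12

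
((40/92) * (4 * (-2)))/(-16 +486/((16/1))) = -128/529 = -0.24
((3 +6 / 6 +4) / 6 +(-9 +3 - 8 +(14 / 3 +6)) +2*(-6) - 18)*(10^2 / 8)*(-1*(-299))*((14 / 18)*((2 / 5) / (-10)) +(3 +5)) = -8577712 / 9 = -953079.11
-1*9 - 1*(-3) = -6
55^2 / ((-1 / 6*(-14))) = 9075 / 7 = 1296.43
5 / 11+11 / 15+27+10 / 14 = 33382 / 1155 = 28.90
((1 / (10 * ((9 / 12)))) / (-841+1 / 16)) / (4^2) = -2 / 201825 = -0.00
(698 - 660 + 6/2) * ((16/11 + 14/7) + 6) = 4264/11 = 387.64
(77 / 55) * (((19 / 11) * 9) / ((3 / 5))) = 36.27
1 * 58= 58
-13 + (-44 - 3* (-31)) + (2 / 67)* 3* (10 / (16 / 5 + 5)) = 99192 / 2747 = 36.11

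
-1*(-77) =77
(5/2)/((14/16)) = 20/7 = 2.86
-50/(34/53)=-1325/17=-77.94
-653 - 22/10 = -655.20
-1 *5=-5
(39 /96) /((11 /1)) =0.04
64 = 64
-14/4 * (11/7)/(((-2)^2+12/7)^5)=-184877/204800000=-0.00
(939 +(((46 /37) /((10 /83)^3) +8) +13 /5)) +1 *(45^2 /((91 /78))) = 439805907 /129500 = 3396.18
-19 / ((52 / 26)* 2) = -4.75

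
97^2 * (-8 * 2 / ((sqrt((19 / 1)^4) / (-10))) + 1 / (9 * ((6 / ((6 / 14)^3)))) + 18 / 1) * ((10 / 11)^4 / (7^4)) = 214889751705000 / 4352754995743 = 49.37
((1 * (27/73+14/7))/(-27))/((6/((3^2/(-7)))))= 173/9198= 0.02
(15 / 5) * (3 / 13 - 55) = -2136 / 13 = -164.31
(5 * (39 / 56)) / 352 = 195 / 19712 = 0.01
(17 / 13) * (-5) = -85 / 13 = -6.54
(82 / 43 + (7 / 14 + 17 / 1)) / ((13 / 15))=22.39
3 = 3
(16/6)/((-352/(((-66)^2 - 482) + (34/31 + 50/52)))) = -3124103/106392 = -29.36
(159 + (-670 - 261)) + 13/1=-759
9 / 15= 3 / 5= 0.60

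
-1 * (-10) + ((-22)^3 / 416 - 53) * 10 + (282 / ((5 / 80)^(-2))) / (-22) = -28408233 / 36608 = -776.01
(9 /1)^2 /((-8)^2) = 81 /64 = 1.27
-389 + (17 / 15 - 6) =-5908 / 15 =-393.87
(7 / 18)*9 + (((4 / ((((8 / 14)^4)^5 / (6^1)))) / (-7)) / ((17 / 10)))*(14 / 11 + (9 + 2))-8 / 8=-1796245.66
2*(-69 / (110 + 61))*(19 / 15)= -1.02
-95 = -95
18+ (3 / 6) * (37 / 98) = 3565 / 196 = 18.19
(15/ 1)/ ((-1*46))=-15/ 46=-0.33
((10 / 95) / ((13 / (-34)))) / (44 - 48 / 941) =-15997 / 2553733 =-0.01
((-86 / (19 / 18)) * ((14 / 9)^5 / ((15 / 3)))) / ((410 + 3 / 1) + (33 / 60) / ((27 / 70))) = -26430208 / 73802745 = -0.36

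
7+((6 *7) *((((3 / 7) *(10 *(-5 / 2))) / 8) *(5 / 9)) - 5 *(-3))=-9.25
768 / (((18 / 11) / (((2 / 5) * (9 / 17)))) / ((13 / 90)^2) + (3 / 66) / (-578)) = 1650435072 / 795905831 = 2.07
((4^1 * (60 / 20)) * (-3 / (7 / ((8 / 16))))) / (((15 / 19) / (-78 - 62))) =456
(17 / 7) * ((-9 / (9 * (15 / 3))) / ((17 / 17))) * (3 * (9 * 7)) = -459 / 5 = -91.80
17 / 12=1.42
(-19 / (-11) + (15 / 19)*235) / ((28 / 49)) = 68488 / 209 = 327.69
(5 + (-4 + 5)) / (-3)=-2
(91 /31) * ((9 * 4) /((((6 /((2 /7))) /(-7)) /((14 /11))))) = -44.83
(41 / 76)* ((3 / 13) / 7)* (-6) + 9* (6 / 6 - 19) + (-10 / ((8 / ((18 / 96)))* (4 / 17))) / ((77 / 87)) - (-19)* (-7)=-1442314127 / 4868864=-296.23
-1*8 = -8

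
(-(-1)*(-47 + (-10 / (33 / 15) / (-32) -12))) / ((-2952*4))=1151 / 230912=0.00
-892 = -892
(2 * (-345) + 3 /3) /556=-689 /556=-1.24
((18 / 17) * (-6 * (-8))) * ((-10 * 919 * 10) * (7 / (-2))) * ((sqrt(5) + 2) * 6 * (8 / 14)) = 1905638400 / 17 + 952819200 * sqrt(5) / 17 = 237423935.38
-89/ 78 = -1.14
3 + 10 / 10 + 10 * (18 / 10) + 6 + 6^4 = 1324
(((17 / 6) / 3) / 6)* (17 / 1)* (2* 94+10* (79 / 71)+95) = 2011729 / 2556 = 787.06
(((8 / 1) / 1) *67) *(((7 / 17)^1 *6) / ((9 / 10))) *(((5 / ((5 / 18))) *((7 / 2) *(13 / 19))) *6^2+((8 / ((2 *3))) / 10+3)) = 6650840224 / 2907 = 2287870.73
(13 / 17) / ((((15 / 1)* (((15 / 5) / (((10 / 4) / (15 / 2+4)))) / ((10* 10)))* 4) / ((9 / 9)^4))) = 325 / 3519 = 0.09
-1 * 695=-695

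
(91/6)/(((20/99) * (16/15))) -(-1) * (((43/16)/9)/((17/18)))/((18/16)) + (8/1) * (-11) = -17.34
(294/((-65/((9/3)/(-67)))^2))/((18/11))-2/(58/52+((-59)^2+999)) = -797838247/2209712606725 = -0.00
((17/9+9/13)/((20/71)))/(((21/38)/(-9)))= -203699/1365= -149.23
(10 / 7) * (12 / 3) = 40 / 7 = 5.71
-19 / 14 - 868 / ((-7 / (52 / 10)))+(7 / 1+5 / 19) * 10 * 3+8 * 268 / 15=4007041 / 3990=1004.27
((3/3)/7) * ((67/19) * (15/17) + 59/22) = 5881/7106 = 0.83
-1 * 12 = -12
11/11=1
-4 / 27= -0.15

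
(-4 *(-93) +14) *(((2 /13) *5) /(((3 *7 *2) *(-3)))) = -1930 /819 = -2.36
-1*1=-1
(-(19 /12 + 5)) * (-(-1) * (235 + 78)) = -24727 /12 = -2060.58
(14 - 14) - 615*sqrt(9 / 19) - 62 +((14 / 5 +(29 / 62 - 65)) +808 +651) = 413933 / 310 - 1845*sqrt(19) / 19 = 912.00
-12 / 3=-4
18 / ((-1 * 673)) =-18 / 673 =-0.03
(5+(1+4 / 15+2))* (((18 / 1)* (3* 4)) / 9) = 992 / 5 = 198.40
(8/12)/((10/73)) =73/15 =4.87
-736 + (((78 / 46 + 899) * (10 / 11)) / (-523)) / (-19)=-1850141736 / 2514061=-735.92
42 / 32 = 21 / 16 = 1.31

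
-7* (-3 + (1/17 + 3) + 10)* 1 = -1197/17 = -70.41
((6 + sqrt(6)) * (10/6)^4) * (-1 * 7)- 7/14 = -17527/54- 4375 * sqrt(6)/81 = -456.88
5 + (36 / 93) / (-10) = 769 / 155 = 4.96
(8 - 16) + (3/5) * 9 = -2.60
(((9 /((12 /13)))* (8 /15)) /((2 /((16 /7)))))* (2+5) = 208 /5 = 41.60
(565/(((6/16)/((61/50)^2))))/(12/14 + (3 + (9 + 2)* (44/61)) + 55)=179541971/5347500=33.57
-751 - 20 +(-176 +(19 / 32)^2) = -969367 / 1024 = -946.65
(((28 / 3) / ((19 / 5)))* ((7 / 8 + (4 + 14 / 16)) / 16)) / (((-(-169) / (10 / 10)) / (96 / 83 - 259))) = -17227805 / 12792624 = -1.35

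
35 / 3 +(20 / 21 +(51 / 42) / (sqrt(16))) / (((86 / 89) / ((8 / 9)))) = 208409 / 16254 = 12.82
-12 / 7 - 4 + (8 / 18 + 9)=235 / 63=3.73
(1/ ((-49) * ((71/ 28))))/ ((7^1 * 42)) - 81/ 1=-5917781/ 73059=-81.00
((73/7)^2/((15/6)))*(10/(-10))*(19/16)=-101251/1960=-51.66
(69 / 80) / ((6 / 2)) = 23 / 80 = 0.29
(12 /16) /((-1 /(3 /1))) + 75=291 /4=72.75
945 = 945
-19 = -19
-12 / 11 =-1.09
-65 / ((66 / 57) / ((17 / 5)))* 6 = -12597 / 11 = -1145.18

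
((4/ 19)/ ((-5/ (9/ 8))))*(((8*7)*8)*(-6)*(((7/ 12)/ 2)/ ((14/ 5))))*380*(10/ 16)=3150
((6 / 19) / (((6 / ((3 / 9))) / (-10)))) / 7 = -10 / 399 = -0.03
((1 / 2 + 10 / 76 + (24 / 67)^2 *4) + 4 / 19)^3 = 1544804416000000 / 620454043297171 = 2.49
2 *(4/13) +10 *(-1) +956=12306/13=946.62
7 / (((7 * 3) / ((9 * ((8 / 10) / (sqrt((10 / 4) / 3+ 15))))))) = 12 * sqrt(570) / 475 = 0.60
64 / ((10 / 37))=1184 / 5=236.80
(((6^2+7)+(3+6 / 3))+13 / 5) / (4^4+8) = 23 / 120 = 0.19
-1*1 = -1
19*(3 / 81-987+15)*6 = -997234 / 9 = -110803.78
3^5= 243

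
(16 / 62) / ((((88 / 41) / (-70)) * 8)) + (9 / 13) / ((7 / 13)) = 2231 / 9548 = 0.23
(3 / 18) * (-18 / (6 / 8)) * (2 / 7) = -8 / 7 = -1.14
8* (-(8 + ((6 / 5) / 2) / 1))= -344 / 5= -68.80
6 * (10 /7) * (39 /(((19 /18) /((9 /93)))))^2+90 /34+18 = 5376325617 /41283599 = 130.23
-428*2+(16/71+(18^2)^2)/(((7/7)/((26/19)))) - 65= 192543683/1349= 142730.68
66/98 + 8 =425/49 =8.67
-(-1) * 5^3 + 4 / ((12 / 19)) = 394 / 3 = 131.33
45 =45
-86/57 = -1.51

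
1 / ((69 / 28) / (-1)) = -28 / 69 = -0.41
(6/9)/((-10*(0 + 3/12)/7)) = -1.87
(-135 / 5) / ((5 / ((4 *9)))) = -972 / 5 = -194.40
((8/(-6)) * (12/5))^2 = 256/25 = 10.24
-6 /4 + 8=13 /2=6.50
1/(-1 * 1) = -1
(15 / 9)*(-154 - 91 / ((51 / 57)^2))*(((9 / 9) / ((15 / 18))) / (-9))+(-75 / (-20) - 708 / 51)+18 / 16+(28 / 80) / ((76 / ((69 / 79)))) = 15766064153 / 312328080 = 50.48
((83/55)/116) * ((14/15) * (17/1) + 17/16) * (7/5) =2360603/7656000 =0.31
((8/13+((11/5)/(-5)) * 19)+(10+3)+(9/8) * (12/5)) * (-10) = -5171/65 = -79.55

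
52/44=13/11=1.18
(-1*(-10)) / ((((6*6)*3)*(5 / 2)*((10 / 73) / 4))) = 146 / 135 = 1.08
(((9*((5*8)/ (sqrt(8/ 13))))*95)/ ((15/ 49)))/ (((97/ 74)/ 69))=142610580*sqrt(26)/ 97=7496640.52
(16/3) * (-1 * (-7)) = 112/3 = 37.33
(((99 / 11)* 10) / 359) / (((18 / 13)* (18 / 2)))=65 / 3231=0.02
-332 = -332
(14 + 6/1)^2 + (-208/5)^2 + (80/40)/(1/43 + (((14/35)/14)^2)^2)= 2216.56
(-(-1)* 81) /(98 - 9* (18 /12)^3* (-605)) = 648 /147799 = 0.00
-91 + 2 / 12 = -545 / 6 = -90.83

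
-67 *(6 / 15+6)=-2144 / 5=-428.80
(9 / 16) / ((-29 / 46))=-207 / 232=-0.89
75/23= 3.26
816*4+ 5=3269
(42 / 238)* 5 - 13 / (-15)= 446 / 255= 1.75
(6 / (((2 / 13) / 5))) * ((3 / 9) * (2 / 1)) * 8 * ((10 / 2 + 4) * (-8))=-74880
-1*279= -279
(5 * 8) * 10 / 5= 80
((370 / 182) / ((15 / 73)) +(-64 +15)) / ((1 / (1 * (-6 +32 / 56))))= 405688 / 1911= 212.29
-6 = -6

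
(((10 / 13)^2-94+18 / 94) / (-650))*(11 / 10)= 8144631 / 51629500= 0.16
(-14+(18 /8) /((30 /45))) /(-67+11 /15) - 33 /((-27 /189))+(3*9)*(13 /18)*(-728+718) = 287547 /7952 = 36.16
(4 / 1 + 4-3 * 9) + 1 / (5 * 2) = -189 / 10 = -18.90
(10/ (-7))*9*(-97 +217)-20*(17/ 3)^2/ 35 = -98356/ 63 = -1561.21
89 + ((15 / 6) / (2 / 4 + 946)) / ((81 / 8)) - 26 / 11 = 146126789 / 1686663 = 86.64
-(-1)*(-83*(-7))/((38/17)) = 9877/38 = 259.92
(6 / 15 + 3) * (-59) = -1003 / 5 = -200.60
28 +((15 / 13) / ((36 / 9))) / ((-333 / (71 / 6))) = 969341 / 34632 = 27.99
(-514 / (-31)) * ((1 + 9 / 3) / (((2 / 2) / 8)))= 16448 / 31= 530.58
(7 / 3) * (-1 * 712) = -1661.33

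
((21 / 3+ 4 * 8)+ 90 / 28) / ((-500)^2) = 591 / 3500000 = 0.00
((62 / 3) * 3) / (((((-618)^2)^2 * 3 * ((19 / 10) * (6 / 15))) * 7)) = 775 / 29100255384312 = 0.00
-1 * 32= -32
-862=-862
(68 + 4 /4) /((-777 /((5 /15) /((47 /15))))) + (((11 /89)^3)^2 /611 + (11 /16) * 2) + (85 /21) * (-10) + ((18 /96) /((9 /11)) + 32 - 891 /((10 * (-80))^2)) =-1039325005386068018963497 /151001841241511594880000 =-6.88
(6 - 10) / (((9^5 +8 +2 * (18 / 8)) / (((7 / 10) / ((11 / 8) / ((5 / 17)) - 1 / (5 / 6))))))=-224 / 16419097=-0.00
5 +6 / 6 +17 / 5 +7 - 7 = 47 / 5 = 9.40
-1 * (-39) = 39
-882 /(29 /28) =-24696 /29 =-851.59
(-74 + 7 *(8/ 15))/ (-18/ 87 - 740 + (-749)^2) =-1798/ 14336085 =-0.00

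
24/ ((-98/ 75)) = -900/ 49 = -18.37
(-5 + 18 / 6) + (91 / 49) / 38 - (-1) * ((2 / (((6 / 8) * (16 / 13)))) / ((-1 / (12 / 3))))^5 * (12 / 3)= -12641910181 / 64638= -195580.16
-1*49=-49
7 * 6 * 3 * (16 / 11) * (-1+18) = 3115.64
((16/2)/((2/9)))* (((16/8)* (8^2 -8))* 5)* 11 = 221760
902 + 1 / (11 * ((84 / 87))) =277845 / 308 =902.09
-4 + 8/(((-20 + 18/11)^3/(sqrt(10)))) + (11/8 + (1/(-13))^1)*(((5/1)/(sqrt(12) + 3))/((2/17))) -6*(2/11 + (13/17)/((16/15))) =-2511151/38896 -1331*sqrt(10)/1030301 + 3825*sqrt(3)/104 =-0.86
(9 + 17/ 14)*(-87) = -12441/ 14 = -888.64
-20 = -20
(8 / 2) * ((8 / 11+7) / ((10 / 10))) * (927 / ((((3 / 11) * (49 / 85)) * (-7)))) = -8930100 / 343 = -26035.28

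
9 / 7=1.29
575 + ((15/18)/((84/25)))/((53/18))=575.08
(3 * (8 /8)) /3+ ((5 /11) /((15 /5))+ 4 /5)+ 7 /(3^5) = 26467 /13365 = 1.98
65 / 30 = 13 / 6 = 2.17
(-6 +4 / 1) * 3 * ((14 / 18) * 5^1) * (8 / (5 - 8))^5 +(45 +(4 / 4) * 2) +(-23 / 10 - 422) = 20187083 / 7290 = 2769.15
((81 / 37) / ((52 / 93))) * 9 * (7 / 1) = 474579 / 1924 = 246.66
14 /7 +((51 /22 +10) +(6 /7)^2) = 16227 /1078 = 15.05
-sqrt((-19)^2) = -19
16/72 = 2/9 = 0.22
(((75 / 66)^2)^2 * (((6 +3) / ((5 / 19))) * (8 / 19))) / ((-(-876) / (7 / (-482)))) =-1640625 / 4121265808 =-0.00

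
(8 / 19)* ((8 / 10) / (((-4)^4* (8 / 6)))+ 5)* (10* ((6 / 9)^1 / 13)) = 337 / 312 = 1.08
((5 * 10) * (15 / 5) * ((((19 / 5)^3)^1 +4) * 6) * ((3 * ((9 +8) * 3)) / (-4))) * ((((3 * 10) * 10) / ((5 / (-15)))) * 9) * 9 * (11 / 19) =1625185550340 / 19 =85536081596.84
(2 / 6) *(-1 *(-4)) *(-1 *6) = -8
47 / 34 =1.38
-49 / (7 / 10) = -70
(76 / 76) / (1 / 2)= 2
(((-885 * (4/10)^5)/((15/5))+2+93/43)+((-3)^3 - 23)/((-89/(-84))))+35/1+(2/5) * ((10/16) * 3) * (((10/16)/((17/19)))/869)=-12492726704361/1130725420000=-11.05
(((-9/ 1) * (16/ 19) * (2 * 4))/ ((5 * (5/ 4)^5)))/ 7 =-1179648/ 2078125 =-0.57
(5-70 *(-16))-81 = 1044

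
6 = 6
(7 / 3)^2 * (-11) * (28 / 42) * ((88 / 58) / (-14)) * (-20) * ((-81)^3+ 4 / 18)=324093843920 / 7047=45990328.36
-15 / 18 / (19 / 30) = -25 / 19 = -1.32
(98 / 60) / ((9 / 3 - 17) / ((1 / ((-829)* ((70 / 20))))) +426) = 49 / 1231410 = 0.00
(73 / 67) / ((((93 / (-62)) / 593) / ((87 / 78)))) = -1255381 / 2613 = -480.44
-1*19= -19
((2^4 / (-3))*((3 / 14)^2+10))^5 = -30305994308178789376 / 68641485507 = -441511340.91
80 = 80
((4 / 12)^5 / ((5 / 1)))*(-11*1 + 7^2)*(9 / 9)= 38 / 1215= 0.03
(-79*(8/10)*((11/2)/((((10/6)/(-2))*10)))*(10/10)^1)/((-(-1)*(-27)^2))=1738/30375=0.06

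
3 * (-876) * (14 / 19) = -36792 / 19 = -1936.42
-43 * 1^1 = -43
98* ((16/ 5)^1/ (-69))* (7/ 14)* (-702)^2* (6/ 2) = -386358336/ 115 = -3359637.70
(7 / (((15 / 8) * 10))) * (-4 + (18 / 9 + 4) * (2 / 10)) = -392 / 375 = -1.05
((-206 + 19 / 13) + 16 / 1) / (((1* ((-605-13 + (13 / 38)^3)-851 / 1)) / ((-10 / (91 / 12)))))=-5379650880 / 31785148031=-0.17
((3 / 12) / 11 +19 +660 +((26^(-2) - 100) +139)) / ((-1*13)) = -1334807 / 24167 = -55.23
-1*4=-4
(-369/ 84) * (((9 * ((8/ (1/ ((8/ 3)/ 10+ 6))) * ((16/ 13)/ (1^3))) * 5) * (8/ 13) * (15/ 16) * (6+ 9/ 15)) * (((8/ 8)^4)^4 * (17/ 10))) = -467012304/ 5915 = -78953.90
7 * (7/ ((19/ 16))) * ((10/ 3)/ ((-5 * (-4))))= 6.88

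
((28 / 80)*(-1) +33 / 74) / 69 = 71 / 51060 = 0.00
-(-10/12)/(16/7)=35/96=0.36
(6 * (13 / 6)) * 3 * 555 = 21645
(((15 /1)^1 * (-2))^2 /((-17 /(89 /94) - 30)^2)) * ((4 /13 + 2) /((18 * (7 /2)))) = 2970375 /207204998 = 0.01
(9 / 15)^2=9 / 25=0.36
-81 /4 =-20.25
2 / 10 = 1 / 5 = 0.20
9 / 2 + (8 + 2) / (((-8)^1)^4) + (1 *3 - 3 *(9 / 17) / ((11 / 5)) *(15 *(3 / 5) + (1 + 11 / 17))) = -1197545 / 6510592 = -0.18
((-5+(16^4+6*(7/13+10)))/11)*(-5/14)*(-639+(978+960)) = -5538448875/2002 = -2766457.98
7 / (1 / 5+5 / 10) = 10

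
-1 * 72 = -72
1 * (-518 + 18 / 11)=-5680 / 11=-516.36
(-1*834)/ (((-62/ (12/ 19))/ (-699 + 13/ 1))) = -5828.09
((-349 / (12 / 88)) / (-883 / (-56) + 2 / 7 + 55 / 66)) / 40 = -53746 / 14185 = -3.79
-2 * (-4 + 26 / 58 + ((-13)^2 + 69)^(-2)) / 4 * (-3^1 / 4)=-17502909 / 13141408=-1.33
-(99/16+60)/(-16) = 1059/256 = 4.14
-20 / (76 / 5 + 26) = -50 / 103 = -0.49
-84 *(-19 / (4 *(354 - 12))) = 7 / 6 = 1.17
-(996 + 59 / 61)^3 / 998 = -224922101843375 / 226527038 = -992915.03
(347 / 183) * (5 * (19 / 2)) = 32965 / 366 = 90.07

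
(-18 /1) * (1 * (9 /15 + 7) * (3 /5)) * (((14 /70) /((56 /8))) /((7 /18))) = -36936 /6125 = -6.03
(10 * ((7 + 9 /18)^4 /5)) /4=50625 /32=1582.03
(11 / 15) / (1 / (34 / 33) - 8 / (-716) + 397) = 66946 / 36331755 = 0.00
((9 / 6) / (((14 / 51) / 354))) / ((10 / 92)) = 622863 / 35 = 17796.09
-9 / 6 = -3 / 2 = -1.50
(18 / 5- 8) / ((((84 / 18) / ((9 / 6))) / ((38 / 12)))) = -627 / 140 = -4.48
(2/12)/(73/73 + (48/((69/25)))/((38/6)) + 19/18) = 1311/37769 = 0.03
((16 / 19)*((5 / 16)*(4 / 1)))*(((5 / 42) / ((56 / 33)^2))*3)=27225 / 208544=0.13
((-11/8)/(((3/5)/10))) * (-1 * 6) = 275/2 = 137.50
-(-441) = 441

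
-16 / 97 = -0.16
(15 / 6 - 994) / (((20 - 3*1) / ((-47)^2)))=-4380447 / 34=-128836.68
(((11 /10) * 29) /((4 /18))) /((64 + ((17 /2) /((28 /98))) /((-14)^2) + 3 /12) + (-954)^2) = 80388 /509701025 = 0.00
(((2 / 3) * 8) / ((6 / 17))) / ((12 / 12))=136 / 9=15.11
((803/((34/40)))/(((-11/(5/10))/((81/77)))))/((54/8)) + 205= 259585/1309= 198.31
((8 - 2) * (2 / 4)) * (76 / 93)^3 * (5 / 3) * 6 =4389760 / 268119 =16.37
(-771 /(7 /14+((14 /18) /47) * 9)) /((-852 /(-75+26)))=-591871 /8662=-68.33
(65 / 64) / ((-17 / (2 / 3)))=-65 / 1632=-0.04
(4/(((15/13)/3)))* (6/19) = 3.28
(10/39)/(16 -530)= -5/10023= -0.00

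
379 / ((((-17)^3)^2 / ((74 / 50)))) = 14023 / 603439225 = 0.00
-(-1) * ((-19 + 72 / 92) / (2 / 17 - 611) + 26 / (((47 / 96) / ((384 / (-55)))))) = -45783101153 / 123488035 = -370.75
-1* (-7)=7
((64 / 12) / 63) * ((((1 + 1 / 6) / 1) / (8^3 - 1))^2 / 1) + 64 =580136260 / 9064629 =64.00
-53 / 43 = -1.23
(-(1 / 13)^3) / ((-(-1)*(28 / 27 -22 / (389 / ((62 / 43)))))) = -451629 / 948067016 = -0.00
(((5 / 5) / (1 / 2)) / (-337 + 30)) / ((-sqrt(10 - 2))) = sqrt(2) / 614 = 0.00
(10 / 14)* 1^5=5 / 7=0.71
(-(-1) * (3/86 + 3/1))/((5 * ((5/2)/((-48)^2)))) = 601344/1075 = 559.39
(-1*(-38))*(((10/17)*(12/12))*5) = 1900/17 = 111.76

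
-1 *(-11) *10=110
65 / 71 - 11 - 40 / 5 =-1284 / 71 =-18.08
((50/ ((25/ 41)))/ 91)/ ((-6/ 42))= -82/ 13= -6.31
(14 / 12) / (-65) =-7 / 390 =-0.02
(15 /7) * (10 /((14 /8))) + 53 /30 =20597 /1470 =14.01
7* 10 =70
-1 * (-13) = 13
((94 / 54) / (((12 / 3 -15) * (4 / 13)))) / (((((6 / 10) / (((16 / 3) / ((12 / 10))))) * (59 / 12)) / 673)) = -82240600 / 157707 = -521.48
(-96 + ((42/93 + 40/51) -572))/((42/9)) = -142.88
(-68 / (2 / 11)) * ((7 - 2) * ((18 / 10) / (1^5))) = -3366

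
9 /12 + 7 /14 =5 /4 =1.25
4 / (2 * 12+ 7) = 4 / 31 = 0.13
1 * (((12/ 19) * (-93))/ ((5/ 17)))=-18972/ 95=-199.71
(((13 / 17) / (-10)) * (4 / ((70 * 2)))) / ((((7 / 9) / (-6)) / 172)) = 60372 / 20825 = 2.90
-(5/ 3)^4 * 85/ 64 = -53125/ 5184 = -10.25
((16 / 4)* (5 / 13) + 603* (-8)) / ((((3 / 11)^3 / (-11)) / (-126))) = -12850230008 / 39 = -329493077.13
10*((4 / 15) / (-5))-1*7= -113 / 15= -7.53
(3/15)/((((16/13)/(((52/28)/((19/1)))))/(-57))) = -507/560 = -0.91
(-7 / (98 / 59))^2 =3481 / 196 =17.76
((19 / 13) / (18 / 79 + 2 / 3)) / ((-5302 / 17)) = -76551 / 14612312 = -0.01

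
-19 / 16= -1.19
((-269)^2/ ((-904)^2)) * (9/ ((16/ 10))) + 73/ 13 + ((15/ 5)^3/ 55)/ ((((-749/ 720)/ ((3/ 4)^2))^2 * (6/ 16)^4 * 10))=3587037029182483/ 524477088239104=6.84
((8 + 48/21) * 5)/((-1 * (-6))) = 60/7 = 8.57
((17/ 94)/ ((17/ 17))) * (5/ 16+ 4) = 0.78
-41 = -41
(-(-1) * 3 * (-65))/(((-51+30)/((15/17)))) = 975/119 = 8.19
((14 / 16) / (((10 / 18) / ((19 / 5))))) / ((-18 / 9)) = -1197 / 400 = -2.99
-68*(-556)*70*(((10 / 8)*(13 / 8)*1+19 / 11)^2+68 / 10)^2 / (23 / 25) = 13900657324651980505 / 11034394624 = 1259757131.98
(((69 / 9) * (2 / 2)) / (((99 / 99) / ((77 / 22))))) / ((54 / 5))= 805 / 324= 2.48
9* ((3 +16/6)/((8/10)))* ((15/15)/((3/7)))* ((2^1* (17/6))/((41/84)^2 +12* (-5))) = -14.10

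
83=83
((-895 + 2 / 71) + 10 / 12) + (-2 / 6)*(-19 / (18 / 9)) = -63259 / 71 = -890.97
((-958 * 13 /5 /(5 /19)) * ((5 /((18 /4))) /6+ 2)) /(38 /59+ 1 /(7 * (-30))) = -11531731484 /356445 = -32352.06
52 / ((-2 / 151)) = -3926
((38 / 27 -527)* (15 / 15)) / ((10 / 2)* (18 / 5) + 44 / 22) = -14191 / 540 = -26.28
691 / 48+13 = 1315 / 48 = 27.40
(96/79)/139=96/10981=0.01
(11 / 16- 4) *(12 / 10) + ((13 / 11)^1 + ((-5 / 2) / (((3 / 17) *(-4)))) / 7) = -10567 / 4620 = -2.29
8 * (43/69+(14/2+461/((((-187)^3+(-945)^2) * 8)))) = 1033003705/16938534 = 60.99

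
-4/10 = -2/5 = -0.40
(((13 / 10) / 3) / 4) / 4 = 13 / 480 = 0.03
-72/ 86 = -36/ 43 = -0.84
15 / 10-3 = -3 / 2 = -1.50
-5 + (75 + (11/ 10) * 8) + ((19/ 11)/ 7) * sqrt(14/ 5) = 19 * sqrt(70)/ 385 + 394/ 5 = 79.21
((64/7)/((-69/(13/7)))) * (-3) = 832/1127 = 0.74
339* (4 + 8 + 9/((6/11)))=19323/2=9661.50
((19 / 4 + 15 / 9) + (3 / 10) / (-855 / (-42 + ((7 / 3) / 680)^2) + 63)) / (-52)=-207870488749 / 1683616539280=-0.12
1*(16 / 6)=2.67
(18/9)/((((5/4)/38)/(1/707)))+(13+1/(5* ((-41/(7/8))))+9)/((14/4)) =3693229/579740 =6.37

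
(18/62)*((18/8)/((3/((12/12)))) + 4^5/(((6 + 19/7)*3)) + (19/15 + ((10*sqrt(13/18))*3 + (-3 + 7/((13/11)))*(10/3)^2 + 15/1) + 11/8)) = 45*sqrt(26)/31 + 25704533/983320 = 33.54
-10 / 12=-5 / 6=-0.83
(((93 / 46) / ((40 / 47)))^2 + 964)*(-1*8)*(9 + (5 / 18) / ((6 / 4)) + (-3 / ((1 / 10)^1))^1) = 161463.55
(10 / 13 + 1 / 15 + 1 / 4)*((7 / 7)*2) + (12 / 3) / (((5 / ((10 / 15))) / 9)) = 2719 / 390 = 6.97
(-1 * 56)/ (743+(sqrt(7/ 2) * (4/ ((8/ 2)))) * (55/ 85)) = -24049424/ 319083475+10472 * sqrt(14)/ 319083475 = -0.08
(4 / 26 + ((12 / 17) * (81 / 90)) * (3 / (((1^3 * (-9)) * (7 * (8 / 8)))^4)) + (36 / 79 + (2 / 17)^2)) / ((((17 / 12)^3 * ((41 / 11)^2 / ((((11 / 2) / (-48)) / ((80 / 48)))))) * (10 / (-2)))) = 478937331228136 / 2207019608493097125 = 0.00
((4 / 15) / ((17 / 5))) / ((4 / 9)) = 3 / 17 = 0.18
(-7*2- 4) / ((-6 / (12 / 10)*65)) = 18 / 325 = 0.06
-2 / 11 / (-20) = 1 / 110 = 0.01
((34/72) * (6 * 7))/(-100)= -119/600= -0.20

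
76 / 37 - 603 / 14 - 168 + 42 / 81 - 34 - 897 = -15937031 / 13986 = -1139.50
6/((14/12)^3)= 3.78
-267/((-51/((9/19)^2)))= 7209/6137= 1.17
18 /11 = 1.64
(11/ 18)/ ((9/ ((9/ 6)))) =11/ 108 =0.10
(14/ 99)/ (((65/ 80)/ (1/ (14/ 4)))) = 64/ 1287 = 0.05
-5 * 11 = -55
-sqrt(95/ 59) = -sqrt(5605)/ 59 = -1.27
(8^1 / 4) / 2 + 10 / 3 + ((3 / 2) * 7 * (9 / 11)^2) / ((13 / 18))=66376 / 4719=14.07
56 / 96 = 7 / 12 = 0.58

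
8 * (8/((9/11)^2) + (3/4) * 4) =9688/81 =119.60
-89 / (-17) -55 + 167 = 1993 / 17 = 117.24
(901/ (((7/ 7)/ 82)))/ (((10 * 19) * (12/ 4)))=129.62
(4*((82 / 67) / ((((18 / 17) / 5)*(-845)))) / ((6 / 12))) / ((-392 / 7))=0.00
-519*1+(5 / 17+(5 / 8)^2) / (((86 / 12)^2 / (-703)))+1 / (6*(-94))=-37468513559 / 70912848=-528.37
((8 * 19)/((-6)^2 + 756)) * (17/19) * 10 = 1.72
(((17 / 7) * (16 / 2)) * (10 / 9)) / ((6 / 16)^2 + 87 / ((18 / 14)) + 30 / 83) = 0.32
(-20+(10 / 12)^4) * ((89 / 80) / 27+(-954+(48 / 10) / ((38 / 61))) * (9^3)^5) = 40451636659887397259646607 / 10637568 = 3802714742682481302.08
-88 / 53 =-1.66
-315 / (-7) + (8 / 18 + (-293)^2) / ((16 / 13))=10050865 / 144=69797.67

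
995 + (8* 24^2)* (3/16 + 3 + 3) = 29507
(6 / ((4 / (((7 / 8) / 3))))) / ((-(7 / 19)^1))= -19 / 16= -1.19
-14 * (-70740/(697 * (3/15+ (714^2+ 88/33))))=14855400/5329947151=0.00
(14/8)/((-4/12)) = -5.25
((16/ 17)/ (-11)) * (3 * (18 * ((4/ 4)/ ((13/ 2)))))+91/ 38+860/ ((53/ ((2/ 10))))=24133537/ 4896034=4.93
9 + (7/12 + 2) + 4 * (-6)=-149/12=-12.42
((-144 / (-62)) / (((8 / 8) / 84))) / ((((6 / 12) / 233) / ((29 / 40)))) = 10216584 / 155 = 65913.45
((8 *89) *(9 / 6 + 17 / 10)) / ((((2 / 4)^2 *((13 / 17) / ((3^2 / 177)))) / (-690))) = -320707584 / 767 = -418132.44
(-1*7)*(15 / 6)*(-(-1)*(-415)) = 14525 / 2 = 7262.50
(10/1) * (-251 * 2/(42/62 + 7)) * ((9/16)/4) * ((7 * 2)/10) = -70029/544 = -128.73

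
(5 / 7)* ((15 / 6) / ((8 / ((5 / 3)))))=125 / 336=0.37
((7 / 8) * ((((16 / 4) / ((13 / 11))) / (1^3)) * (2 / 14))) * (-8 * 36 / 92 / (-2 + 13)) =-36 / 299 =-0.12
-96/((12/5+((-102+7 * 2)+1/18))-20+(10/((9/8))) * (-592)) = 2880/161033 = 0.02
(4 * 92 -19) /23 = 349 /23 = 15.17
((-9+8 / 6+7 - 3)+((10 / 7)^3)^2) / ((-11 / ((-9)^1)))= 5117583 / 1294139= 3.95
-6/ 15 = -2/ 5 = -0.40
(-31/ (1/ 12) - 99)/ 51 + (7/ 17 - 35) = -745/ 17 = -43.82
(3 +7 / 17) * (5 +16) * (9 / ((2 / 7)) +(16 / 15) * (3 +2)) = 2639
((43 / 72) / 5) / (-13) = -43 / 4680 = -0.01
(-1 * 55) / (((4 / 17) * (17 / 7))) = -385 / 4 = -96.25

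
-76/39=-1.95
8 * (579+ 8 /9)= 41752 /9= 4639.11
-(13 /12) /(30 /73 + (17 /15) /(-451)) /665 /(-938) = 0.00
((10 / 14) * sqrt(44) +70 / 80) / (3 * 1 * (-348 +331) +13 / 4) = -40 * sqrt(11) / 1337 - 7 / 382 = -0.12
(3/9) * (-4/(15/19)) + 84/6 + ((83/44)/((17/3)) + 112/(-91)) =4994201/437580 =11.41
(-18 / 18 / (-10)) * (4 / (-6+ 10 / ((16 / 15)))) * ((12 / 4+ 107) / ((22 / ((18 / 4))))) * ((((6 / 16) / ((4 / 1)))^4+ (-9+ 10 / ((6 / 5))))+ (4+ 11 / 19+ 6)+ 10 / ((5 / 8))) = 1548751369 / 22413312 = 69.10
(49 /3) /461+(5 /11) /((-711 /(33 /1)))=522 /36419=0.01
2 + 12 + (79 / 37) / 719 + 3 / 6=771645 / 53206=14.50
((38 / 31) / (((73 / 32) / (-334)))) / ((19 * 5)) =-21376 / 11315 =-1.89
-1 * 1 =-1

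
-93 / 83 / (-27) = 31 / 747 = 0.04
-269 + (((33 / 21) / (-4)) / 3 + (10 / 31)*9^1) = -693257 / 2604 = -266.23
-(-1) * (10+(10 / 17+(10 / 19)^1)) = 3590 / 323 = 11.11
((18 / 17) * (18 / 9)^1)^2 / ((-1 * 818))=-648 / 118201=-0.01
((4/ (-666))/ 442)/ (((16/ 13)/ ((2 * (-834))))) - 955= -7208201/ 7548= -954.98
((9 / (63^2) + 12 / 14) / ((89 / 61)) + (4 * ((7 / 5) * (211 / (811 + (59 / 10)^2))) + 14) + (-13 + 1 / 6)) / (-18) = -2990313217 / 17072844012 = -0.18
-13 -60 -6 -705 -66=-850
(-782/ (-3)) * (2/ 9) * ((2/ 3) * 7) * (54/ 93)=43792/ 279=156.96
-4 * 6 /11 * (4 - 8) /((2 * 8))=6 /11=0.55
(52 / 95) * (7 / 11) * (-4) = -1456 / 1045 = -1.39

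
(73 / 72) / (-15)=-73 / 1080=-0.07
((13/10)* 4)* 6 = 156/5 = 31.20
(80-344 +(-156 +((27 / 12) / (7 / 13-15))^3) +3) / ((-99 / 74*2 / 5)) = 10935634156855 / 14033547264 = 779.25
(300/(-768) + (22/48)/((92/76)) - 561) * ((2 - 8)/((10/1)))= 2477429/7360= 336.61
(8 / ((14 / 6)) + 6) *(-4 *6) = -226.29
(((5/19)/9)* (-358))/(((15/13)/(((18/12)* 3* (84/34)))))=-32578/323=-100.86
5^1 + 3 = 8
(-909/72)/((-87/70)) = 3535/348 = 10.16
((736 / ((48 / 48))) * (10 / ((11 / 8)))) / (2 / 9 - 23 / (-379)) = 40167936 / 2123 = 18920.37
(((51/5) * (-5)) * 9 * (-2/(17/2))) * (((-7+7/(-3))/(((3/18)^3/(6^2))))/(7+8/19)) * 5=-248209920/47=-5281062.13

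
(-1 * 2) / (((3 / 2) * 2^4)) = -1 / 12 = -0.08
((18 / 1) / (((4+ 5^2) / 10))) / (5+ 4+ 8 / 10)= 900 / 1421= 0.63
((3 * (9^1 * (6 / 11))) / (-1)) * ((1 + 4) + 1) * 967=-939924 / 11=-85447.64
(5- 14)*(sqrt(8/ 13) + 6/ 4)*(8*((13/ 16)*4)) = -351- 36*sqrt(26) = -534.56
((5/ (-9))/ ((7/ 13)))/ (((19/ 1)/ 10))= -650/ 1197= -0.54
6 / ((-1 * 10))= -3 / 5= -0.60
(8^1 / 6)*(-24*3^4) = -2592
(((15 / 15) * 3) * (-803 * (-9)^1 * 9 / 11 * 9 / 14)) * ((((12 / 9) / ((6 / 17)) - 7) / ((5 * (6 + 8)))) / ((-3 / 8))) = 342954 / 245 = 1399.81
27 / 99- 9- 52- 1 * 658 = -7906 / 11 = -718.73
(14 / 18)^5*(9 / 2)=16807 / 13122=1.28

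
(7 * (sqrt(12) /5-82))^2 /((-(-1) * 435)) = 8237488 /10875-16072 * sqrt(3) /2175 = 744.67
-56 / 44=-14 / 11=-1.27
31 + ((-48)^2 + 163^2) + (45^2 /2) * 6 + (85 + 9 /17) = 596097 /17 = 35064.53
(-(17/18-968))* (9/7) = 17407/14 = 1243.36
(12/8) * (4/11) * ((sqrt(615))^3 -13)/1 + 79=791/11 + 3690 * sqrt(615)/11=8390.91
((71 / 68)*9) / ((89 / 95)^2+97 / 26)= 24990225 / 12255538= 2.04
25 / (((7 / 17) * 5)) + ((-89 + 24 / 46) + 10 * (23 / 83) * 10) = -649770 / 13363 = -48.62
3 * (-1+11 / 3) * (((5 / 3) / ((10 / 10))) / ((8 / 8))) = 40 / 3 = 13.33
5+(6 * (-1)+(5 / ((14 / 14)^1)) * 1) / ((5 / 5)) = 4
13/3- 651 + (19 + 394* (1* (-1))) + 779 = -728/3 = -242.67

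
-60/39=-20/13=-1.54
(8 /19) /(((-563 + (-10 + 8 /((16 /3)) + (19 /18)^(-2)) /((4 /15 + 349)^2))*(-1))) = 8343924784 /11156871661831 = 0.00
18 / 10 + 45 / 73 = 882 / 365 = 2.42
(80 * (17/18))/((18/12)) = 1360/27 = 50.37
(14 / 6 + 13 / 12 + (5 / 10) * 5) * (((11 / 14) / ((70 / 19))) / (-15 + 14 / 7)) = -14839 / 152880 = -0.10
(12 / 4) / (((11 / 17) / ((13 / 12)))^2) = 8.41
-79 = -79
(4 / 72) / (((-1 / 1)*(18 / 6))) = -1 / 54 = -0.02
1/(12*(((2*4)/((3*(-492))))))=-123/8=-15.38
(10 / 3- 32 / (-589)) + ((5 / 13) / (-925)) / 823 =11848177823 / 3497449605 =3.39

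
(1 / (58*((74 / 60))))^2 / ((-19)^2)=225 / 415629769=0.00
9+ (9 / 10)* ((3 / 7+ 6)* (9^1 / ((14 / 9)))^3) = 43392465 / 38416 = 1129.54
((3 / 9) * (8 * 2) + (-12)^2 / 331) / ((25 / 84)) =160384 / 8275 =19.38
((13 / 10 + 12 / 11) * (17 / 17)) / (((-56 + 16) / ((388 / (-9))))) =25511 / 9900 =2.58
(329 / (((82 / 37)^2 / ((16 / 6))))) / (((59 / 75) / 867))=19524883350 / 99179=196865.10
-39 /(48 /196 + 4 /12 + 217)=-5733 /31984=-0.18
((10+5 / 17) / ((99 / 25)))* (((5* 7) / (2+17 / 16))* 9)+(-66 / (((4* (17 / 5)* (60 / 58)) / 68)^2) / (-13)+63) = 6548855 / 14586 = 448.98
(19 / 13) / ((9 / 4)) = 76 / 117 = 0.65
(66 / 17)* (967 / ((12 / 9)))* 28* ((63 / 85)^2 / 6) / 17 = 886583313 / 2088025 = 424.60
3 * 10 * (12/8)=45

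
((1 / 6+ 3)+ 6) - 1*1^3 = 49 / 6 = 8.17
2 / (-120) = -1 / 60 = -0.02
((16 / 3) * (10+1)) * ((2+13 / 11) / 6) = 31.11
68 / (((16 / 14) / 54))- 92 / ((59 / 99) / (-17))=344403 / 59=5837.34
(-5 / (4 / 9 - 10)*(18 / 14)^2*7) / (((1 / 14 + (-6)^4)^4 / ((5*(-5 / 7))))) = -285768 / 37289480474809415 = -0.00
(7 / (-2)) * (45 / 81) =-35 / 18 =-1.94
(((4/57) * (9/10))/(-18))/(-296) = 1/84360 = 0.00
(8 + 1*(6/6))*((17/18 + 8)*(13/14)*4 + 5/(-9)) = 294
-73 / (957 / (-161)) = 11753 / 957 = 12.28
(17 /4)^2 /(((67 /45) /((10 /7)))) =65025 /3752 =17.33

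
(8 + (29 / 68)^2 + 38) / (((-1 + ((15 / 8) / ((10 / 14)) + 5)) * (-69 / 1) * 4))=-213545 / 8454984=-0.03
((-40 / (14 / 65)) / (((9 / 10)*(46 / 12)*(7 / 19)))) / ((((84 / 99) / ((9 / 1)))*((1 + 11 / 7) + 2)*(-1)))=3056625 / 9016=339.02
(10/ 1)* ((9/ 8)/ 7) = 45/ 28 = 1.61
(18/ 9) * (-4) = -8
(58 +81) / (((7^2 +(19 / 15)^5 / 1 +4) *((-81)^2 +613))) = 105553125 / 306494615476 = 0.00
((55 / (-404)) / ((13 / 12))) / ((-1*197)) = 165 / 258661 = 0.00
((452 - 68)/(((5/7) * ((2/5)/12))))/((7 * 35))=2304/35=65.83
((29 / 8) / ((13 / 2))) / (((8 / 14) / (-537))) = -109011 / 208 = -524.09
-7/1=-7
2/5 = 0.40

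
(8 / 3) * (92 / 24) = 92 / 9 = 10.22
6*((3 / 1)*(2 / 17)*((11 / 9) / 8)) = 11 / 34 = 0.32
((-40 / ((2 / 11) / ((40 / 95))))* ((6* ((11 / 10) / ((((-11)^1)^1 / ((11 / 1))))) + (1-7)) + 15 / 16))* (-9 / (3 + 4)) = -184734 / 133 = -1388.98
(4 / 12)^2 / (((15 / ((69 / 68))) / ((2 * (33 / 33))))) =0.02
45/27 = 5/3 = 1.67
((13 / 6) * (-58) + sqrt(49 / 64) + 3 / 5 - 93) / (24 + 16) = -26063 / 4800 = -5.43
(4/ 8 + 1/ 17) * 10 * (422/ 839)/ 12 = 20045/ 85578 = 0.23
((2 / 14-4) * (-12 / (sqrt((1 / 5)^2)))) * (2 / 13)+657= 63027 / 91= 692.60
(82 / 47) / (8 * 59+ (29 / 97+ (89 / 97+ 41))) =0.00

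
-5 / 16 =-0.31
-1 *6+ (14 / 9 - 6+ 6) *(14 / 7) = -26 / 9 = -2.89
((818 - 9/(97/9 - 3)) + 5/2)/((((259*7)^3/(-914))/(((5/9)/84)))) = -4368463/5256080370954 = -0.00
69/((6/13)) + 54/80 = 150.18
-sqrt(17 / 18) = -sqrt(34) / 6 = -0.97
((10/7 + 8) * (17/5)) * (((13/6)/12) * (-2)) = -2431/210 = -11.58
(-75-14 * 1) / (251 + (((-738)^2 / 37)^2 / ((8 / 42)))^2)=-166800329 / 2425322531325284440786907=-0.00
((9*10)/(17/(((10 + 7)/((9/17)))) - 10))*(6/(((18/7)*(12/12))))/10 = -51/23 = -2.22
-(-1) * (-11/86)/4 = -11/344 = -0.03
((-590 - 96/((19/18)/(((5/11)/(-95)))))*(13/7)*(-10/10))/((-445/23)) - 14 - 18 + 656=7018663522/12369665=567.41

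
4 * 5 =20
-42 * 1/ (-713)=42/ 713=0.06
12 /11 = 1.09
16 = 16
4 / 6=2 / 3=0.67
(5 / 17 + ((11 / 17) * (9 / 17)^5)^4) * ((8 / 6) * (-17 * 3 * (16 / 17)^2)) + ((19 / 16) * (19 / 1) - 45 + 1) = -3615071363152139897365982294166855 / 92330038597574438063033119856912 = -39.15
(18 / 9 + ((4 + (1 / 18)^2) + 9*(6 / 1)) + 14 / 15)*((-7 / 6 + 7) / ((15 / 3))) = 691019 / 9720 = 71.09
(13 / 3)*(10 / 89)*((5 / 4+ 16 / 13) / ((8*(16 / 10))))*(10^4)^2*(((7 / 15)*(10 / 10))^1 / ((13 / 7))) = 8230468750 / 3471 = 2371209.67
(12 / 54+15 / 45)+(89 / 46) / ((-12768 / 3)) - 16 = -27213665 / 1761984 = -15.44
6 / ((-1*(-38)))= 3 / 19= 0.16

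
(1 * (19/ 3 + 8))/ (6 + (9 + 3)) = 43/ 54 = 0.80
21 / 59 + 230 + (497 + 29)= 756.36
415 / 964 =0.43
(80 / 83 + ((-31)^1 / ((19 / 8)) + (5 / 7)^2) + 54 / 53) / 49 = -43246941 / 200677981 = -0.22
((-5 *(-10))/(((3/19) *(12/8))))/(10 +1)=1900/99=19.19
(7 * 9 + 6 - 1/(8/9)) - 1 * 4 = 511/8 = 63.88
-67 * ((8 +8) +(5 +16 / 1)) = -2479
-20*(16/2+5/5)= -180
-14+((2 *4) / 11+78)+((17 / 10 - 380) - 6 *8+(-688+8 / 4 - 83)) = -124363 / 110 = -1130.57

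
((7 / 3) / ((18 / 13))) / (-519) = -91 / 28026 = -0.00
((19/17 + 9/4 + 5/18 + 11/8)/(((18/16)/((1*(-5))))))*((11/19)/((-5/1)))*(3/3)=67595/26163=2.58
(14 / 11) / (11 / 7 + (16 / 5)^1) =490 / 1837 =0.27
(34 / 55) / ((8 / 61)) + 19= 5217 / 220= 23.71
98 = 98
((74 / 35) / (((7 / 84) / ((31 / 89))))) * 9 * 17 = 4211784 / 3115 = 1352.10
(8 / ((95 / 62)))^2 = 246016 / 9025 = 27.26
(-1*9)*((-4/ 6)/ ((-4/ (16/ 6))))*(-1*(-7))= -28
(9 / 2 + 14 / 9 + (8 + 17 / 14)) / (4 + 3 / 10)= 3.55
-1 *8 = -8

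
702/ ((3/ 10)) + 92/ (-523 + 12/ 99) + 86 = 41857594/ 17255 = 2425.82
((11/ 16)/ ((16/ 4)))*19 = 209/ 64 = 3.27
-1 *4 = -4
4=4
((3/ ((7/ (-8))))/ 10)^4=0.01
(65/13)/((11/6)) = 30/11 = 2.73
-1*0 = 0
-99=-99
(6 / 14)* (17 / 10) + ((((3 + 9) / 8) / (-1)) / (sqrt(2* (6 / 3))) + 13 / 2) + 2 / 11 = 10257 / 1540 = 6.66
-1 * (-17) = 17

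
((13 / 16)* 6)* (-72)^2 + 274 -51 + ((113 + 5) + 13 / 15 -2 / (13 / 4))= 4994584 / 195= 25613.25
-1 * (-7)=7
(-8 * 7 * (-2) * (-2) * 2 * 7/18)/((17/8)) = -12544/153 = -81.99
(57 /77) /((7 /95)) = 5415 /539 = 10.05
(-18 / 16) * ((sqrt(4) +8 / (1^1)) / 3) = -15 / 4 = -3.75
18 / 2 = 9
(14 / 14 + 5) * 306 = 1836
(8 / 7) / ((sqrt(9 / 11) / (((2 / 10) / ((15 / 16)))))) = 128 * sqrt(11) / 1575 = 0.27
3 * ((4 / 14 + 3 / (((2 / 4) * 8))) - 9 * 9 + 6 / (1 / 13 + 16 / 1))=-1397301 / 5852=-238.77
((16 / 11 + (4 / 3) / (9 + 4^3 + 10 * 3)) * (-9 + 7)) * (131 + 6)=-1366712 / 3399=-402.09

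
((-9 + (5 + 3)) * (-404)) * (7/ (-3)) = -2828/ 3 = -942.67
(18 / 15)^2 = 36 / 25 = 1.44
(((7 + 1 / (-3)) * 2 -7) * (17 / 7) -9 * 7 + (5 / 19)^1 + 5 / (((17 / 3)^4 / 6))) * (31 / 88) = -48891951475 / 2932589352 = -16.67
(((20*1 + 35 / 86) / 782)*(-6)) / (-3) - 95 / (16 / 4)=-23.70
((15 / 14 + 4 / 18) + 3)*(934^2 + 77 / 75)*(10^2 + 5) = 35395886357 / 90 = 393287626.19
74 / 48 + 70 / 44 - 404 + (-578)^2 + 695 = 88275827 / 264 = 334378.13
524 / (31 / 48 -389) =-25152 / 18641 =-1.35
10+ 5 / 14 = 145 / 14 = 10.36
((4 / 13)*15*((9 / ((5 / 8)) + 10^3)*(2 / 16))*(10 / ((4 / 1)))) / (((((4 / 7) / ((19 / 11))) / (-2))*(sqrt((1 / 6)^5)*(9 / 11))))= -5059320*sqrt(6) / 13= -953288.65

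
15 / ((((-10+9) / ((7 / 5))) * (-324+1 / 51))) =1071 / 16523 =0.06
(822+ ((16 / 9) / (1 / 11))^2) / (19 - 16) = 97558 / 243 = 401.47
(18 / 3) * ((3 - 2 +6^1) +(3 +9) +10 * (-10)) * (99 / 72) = -2673 / 4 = -668.25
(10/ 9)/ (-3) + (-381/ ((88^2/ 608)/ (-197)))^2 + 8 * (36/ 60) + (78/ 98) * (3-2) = 13453011686292523/ 387400860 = 34726334.08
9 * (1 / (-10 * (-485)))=9 / 4850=0.00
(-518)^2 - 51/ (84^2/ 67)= 631096909/ 2352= 268323.52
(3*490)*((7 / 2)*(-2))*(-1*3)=30870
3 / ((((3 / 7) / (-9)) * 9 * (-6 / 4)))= 14 / 3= 4.67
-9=-9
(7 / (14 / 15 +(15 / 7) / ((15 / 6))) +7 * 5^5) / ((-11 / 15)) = -61698525 / 2068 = -29834.88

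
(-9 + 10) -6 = -5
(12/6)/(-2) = -1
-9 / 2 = -4.50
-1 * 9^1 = -9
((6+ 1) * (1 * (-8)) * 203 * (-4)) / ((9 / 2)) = 90944 / 9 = 10104.89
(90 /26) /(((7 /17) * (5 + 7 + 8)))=153 /364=0.42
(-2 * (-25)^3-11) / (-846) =-3471 / 94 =-36.93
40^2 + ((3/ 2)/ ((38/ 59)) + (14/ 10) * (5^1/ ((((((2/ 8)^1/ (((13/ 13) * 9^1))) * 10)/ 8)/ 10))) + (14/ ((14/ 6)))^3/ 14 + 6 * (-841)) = -751313/ 532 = -1412.24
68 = 68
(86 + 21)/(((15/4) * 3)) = 428/45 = 9.51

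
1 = 1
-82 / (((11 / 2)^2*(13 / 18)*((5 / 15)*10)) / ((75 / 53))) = -132840 / 83369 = -1.59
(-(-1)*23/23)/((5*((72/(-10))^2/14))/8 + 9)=35/396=0.09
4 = 4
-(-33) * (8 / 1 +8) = 528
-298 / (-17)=298 / 17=17.53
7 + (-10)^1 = -3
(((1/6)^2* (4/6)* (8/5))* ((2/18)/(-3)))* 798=-1064/1215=-0.88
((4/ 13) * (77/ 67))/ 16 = 77/ 3484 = 0.02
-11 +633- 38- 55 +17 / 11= 5836 / 11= 530.55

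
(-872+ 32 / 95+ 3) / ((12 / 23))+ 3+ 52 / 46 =-1660.81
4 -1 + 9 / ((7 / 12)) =129 / 7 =18.43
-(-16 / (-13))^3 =-4096 / 2197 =-1.86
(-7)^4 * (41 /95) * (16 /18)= 921.09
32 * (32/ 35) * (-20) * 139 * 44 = -3578733.71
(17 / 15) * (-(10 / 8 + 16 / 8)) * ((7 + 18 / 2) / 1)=-884 / 15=-58.93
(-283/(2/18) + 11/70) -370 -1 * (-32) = -201939/70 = -2884.84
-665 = -665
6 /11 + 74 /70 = 617 /385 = 1.60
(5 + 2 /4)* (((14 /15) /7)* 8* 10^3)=17600 /3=5866.67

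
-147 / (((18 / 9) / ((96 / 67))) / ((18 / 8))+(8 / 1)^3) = -2268 / 7909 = -0.29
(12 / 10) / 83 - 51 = -21159 / 415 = -50.99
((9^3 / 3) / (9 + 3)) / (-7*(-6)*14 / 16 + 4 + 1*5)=0.44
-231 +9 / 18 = -461 / 2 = -230.50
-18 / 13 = -1.38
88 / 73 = 1.21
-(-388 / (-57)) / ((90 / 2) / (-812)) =315056 / 2565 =122.83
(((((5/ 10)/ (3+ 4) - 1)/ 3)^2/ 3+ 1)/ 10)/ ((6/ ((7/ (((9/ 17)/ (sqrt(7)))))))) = 92837 * sqrt(7)/ 408240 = 0.60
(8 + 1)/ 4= 9/ 4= 2.25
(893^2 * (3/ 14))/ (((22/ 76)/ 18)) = 818182674/ 77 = 10625749.01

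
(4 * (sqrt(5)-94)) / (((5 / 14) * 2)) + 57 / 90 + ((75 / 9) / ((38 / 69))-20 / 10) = -146101 / 285 + 28 * sqrt(5) / 5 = -500.11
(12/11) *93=1116/11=101.45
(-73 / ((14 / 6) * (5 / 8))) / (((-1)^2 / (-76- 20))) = 168192 / 35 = 4805.49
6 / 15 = 0.40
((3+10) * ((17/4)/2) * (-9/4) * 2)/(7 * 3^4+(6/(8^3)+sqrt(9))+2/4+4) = -10608/49025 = -0.22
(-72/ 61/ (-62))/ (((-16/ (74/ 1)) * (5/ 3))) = -999/ 18910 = -0.05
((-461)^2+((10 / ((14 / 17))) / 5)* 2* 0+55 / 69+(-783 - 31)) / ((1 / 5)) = 73039190 / 69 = 1058538.99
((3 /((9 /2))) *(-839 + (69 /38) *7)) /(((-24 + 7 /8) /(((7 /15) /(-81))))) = -1758344 /12812175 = -0.14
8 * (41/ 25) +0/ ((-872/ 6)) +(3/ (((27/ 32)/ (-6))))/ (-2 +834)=12767/ 975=13.09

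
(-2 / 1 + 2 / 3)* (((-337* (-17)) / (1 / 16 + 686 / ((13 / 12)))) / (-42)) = 0.29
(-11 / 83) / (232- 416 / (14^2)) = -0.00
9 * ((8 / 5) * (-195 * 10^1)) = -28080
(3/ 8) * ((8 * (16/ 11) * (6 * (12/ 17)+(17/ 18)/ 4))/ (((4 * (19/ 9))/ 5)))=82095/ 7106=11.55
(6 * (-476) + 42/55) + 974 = -103468/55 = -1881.24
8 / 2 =4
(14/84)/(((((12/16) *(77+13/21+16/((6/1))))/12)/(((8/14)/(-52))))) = -0.00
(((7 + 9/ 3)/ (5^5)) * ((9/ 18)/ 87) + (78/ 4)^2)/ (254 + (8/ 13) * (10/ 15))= 1075156927/ 719345000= 1.49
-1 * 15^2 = -225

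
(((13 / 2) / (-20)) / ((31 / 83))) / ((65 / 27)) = -2241 / 6200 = -0.36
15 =15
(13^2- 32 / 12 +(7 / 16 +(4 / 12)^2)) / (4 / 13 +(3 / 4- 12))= -312403 / 20484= -15.25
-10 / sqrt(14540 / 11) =-sqrt(39985) / 727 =-0.28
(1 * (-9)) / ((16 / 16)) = -9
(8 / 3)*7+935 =2861 / 3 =953.67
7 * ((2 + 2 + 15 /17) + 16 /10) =3857 /85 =45.38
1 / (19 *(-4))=-1 / 76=-0.01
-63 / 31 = -2.03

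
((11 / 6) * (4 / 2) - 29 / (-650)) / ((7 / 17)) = 123029 / 13650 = 9.01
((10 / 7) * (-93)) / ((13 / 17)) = -173.74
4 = 4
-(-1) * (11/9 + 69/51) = 394/153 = 2.58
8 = 8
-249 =-249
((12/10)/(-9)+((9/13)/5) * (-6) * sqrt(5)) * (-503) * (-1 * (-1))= 1006/15+27162 * sqrt(5)/65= 1001.47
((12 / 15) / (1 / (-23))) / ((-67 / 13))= 1196 / 335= 3.57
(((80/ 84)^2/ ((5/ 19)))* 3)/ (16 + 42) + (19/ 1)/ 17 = 1.30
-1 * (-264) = 264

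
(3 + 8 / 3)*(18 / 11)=102 / 11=9.27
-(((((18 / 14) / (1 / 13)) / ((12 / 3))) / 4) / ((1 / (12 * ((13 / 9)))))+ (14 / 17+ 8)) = -12819 / 476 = -26.93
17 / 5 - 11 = -38 / 5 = -7.60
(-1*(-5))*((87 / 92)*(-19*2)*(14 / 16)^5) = -138909855 / 1507328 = -92.16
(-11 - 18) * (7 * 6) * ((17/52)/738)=-3451/6396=-0.54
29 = 29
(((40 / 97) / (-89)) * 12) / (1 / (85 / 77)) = -40800 / 664741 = -0.06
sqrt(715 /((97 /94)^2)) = 94 * sqrt(715) /97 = 25.91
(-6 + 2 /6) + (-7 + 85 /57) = -637 /57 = -11.18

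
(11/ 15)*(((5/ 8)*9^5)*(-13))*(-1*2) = 2814669/ 4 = 703667.25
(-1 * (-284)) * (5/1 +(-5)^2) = 8520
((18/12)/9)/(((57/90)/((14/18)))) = 35/171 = 0.20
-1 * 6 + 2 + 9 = 5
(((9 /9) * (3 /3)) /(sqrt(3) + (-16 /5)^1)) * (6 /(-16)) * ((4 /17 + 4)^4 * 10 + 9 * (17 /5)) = 829.78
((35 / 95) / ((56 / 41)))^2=1681 / 23104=0.07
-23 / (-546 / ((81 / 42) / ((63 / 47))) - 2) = 1081 / 17930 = 0.06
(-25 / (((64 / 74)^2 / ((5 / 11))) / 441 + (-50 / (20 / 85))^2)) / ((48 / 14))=-176087625 / 1090485596362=-0.00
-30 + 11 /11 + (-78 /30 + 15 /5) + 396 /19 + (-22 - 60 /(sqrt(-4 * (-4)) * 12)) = -11783 /380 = -31.01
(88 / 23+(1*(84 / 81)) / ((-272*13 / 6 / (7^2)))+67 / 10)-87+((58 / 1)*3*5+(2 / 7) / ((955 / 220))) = 242668872059 / 305818695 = 793.51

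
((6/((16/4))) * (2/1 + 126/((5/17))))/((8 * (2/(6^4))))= 261468/5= 52293.60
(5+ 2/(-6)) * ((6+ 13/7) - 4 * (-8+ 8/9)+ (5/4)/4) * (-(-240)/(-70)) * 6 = -73814/21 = -3514.95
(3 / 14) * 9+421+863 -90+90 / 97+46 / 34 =27661861 / 23086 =1198.21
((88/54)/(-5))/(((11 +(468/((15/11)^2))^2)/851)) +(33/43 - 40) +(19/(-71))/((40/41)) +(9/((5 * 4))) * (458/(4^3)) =-6891736566992477/189902506700160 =-36.29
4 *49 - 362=-166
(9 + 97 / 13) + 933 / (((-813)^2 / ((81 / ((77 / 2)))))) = 1210379120 / 73514441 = 16.46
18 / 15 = 6 / 5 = 1.20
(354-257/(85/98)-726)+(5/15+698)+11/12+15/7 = 78747/2380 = 33.09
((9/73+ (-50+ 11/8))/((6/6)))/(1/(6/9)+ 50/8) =-28325/4526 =-6.26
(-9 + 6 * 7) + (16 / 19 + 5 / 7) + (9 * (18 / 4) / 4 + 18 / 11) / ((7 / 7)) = 542103 / 11704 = 46.32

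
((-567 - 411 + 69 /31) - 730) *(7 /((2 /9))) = -3331377 /62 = -53731.89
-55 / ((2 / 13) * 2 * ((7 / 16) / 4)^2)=-732160 / 49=-14942.04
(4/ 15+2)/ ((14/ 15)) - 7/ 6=53/ 42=1.26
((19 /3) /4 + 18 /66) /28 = 0.07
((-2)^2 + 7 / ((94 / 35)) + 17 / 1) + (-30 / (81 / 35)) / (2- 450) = 959783 / 40608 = 23.64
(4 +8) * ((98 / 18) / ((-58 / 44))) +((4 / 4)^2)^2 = -48.56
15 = 15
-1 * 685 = -685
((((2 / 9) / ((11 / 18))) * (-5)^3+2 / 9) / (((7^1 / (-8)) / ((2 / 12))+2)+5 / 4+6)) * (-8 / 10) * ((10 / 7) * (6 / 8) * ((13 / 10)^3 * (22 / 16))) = 4919083 / 168000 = 29.28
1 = 1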